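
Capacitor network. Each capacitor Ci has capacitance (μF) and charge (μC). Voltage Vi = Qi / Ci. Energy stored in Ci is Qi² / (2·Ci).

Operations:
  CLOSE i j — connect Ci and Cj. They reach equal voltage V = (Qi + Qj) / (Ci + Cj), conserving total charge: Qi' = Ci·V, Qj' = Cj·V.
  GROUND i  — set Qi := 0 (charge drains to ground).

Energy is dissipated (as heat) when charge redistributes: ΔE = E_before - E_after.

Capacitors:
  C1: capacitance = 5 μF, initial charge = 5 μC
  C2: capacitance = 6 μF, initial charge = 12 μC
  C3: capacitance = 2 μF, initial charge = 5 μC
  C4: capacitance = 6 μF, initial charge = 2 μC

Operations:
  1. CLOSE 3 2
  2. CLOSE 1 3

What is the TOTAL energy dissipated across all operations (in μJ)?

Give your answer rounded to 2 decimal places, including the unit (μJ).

Initial: C1(5μF, Q=5μC, V=1.00V), C2(6μF, Q=12μC, V=2.00V), C3(2μF, Q=5μC, V=2.50V), C4(6μF, Q=2μC, V=0.33V)
Op 1: CLOSE 3-2: Q_total=17.00, C_total=8.00, V=2.12; Q3=4.25, Q2=12.75; dissipated=0.188
Op 2: CLOSE 1-3: Q_total=9.25, C_total=7.00, V=1.32; Q1=6.61, Q3=2.64; dissipated=0.904
Total dissipated: 1.092 μJ

Answer: 1.09 μJ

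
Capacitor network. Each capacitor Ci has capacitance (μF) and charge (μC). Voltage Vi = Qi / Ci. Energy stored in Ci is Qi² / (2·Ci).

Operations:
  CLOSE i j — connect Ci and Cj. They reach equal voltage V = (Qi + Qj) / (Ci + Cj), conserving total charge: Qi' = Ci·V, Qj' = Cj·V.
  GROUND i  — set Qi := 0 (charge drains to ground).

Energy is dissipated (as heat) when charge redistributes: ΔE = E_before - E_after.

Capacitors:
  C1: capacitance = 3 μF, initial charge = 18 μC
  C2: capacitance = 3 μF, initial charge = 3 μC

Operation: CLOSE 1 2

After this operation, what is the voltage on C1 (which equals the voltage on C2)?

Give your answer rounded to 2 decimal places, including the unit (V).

Answer: 3.50 V

Derivation:
Initial: C1(3μF, Q=18μC, V=6.00V), C2(3μF, Q=3μC, V=1.00V)
Op 1: CLOSE 1-2: Q_total=21.00, C_total=6.00, V=3.50; Q1=10.50, Q2=10.50; dissipated=18.750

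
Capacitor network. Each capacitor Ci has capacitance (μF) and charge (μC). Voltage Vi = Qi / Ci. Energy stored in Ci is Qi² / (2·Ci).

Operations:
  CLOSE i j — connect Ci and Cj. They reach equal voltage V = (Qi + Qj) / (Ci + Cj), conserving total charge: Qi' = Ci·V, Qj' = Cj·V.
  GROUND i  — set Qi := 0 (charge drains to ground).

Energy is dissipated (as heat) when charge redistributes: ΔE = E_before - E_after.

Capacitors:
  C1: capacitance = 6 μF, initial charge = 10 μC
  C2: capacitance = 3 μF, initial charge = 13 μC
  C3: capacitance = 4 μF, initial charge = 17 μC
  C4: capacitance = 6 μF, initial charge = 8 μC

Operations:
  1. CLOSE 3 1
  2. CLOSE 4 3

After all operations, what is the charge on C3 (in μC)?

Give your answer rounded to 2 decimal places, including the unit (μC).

Answer: 7.52 μC

Derivation:
Initial: C1(6μF, Q=10μC, V=1.67V), C2(3μF, Q=13μC, V=4.33V), C3(4μF, Q=17μC, V=4.25V), C4(6μF, Q=8μC, V=1.33V)
Op 1: CLOSE 3-1: Q_total=27.00, C_total=10.00, V=2.70; Q3=10.80, Q1=16.20; dissipated=8.008
Op 2: CLOSE 4-3: Q_total=18.80, C_total=10.00, V=1.88; Q4=11.28, Q3=7.52; dissipated=2.241
Final charges: Q1=16.20, Q2=13.00, Q3=7.52, Q4=11.28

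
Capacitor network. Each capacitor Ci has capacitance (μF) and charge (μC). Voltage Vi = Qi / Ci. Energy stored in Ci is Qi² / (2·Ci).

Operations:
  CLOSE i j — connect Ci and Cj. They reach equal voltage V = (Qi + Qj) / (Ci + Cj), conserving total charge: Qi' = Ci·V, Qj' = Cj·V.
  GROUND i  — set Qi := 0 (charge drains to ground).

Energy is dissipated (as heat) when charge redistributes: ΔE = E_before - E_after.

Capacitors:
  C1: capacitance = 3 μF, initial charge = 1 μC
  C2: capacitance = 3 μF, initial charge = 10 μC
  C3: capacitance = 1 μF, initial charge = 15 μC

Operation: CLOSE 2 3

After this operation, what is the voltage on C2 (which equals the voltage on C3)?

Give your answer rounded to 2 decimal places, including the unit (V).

Answer: 6.25 V

Derivation:
Initial: C1(3μF, Q=1μC, V=0.33V), C2(3μF, Q=10μC, V=3.33V), C3(1μF, Q=15μC, V=15.00V)
Op 1: CLOSE 2-3: Q_total=25.00, C_total=4.00, V=6.25; Q2=18.75, Q3=6.25; dissipated=51.042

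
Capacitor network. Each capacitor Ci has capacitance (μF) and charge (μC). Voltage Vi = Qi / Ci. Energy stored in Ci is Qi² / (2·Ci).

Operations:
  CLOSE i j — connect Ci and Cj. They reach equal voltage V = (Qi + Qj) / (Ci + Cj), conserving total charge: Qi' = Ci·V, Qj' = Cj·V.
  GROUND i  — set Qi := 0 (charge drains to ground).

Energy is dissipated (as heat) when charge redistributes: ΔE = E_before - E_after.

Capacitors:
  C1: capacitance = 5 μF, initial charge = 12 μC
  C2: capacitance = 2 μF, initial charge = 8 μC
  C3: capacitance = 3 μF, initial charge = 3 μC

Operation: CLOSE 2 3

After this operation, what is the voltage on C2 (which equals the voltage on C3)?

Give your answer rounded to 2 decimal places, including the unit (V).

Answer: 2.20 V

Derivation:
Initial: C1(5μF, Q=12μC, V=2.40V), C2(2μF, Q=8μC, V=4.00V), C3(3μF, Q=3μC, V=1.00V)
Op 1: CLOSE 2-3: Q_total=11.00, C_total=5.00, V=2.20; Q2=4.40, Q3=6.60; dissipated=5.400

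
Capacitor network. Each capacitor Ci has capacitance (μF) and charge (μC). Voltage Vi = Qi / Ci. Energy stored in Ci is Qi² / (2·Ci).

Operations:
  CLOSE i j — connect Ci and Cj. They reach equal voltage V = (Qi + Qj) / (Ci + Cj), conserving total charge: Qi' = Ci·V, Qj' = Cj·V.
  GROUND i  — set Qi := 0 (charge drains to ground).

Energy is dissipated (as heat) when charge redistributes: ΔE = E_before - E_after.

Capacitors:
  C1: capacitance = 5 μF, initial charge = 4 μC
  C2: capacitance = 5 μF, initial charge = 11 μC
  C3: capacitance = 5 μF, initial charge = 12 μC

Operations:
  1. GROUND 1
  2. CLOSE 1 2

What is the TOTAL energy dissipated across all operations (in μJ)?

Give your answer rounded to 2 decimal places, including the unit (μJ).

Initial: C1(5μF, Q=4μC, V=0.80V), C2(5μF, Q=11μC, V=2.20V), C3(5μF, Q=12μC, V=2.40V)
Op 1: GROUND 1: Q1=0; energy lost=1.600
Op 2: CLOSE 1-2: Q_total=11.00, C_total=10.00, V=1.10; Q1=5.50, Q2=5.50; dissipated=6.050
Total dissipated: 7.650 μJ

Answer: 7.65 μJ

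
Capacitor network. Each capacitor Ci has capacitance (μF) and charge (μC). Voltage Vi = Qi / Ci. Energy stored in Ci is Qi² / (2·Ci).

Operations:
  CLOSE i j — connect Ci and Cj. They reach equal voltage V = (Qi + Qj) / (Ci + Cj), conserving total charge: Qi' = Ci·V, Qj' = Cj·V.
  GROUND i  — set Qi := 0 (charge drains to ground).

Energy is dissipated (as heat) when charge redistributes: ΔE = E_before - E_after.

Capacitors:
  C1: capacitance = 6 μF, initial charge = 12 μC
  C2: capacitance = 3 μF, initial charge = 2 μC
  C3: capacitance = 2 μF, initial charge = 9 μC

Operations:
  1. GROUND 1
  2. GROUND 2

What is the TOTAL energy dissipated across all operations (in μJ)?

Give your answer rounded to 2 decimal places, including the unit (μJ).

Answer: 12.67 μJ

Derivation:
Initial: C1(6μF, Q=12μC, V=2.00V), C2(3μF, Q=2μC, V=0.67V), C3(2μF, Q=9μC, V=4.50V)
Op 1: GROUND 1: Q1=0; energy lost=12.000
Op 2: GROUND 2: Q2=0; energy lost=0.667
Total dissipated: 12.667 μJ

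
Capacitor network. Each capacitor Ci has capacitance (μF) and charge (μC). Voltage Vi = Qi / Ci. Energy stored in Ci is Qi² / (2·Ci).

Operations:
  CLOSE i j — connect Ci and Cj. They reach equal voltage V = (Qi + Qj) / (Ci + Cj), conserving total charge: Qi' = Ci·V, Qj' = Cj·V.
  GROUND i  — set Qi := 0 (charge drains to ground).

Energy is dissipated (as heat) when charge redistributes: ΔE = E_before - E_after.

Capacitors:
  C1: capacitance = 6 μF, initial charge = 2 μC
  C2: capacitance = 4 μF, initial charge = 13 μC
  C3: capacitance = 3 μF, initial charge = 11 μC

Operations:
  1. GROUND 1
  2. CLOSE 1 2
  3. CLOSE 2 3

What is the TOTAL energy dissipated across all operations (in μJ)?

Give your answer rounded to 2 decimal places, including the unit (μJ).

Answer: 17.81 μJ

Derivation:
Initial: C1(6μF, Q=2μC, V=0.33V), C2(4μF, Q=13μC, V=3.25V), C3(3μF, Q=11μC, V=3.67V)
Op 1: GROUND 1: Q1=0; energy lost=0.333
Op 2: CLOSE 1-2: Q_total=13.00, C_total=10.00, V=1.30; Q1=7.80, Q2=5.20; dissipated=12.675
Op 3: CLOSE 2-3: Q_total=16.20, C_total=7.00, V=2.31; Q2=9.26, Q3=6.94; dissipated=4.801
Total dissipated: 17.809 μJ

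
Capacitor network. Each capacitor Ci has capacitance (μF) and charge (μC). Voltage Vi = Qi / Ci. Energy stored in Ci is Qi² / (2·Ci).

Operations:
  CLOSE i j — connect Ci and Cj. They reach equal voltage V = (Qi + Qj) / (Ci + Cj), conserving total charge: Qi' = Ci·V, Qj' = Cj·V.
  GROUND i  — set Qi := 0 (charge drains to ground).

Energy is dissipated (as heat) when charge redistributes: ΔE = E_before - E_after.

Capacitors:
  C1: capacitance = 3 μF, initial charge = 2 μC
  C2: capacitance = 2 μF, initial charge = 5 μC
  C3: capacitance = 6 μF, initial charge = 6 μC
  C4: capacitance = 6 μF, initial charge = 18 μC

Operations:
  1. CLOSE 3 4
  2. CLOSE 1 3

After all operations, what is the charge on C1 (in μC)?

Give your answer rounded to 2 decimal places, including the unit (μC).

Initial: C1(3μF, Q=2μC, V=0.67V), C2(2μF, Q=5μC, V=2.50V), C3(6μF, Q=6μC, V=1.00V), C4(6μF, Q=18μC, V=3.00V)
Op 1: CLOSE 3-4: Q_total=24.00, C_total=12.00, V=2.00; Q3=12.00, Q4=12.00; dissipated=6.000
Op 2: CLOSE 1-3: Q_total=14.00, C_total=9.00, V=1.56; Q1=4.67, Q3=9.33; dissipated=1.778
Final charges: Q1=4.67, Q2=5.00, Q3=9.33, Q4=12.00

Answer: 4.67 μC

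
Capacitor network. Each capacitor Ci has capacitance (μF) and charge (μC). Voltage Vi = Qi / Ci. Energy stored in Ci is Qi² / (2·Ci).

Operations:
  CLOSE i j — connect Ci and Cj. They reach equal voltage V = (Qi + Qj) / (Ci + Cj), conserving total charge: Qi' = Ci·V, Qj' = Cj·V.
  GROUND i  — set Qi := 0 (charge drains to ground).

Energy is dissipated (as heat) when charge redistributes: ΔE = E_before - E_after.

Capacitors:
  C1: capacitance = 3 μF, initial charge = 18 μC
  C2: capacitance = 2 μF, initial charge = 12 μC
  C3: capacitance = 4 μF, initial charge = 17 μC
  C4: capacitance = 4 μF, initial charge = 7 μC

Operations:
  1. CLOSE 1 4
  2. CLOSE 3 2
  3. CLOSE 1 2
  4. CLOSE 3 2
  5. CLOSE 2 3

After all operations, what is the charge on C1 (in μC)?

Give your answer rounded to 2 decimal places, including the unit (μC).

Answer: 12.23 μC

Derivation:
Initial: C1(3μF, Q=18μC, V=6.00V), C2(2μF, Q=12μC, V=6.00V), C3(4μF, Q=17μC, V=4.25V), C4(4μF, Q=7μC, V=1.75V)
Op 1: CLOSE 1-4: Q_total=25.00, C_total=7.00, V=3.57; Q1=10.71, Q4=14.29; dissipated=15.482
Op 2: CLOSE 3-2: Q_total=29.00, C_total=6.00, V=4.83; Q3=19.33, Q2=9.67; dissipated=2.042
Op 3: CLOSE 1-2: Q_total=20.38, C_total=5.00, V=4.08; Q1=12.23, Q2=8.15; dissipated=0.955
Op 4: CLOSE 3-2: Q_total=27.49, C_total=6.00, V=4.58; Q3=18.32, Q2=9.16; dissipated=0.382
Op 5: CLOSE 2-3: Q_total=27.49, C_total=6.00, V=4.58; Q2=9.16, Q3=18.32; dissipated=0.000
Final charges: Q1=12.23, Q2=9.16, Q3=18.32, Q4=14.29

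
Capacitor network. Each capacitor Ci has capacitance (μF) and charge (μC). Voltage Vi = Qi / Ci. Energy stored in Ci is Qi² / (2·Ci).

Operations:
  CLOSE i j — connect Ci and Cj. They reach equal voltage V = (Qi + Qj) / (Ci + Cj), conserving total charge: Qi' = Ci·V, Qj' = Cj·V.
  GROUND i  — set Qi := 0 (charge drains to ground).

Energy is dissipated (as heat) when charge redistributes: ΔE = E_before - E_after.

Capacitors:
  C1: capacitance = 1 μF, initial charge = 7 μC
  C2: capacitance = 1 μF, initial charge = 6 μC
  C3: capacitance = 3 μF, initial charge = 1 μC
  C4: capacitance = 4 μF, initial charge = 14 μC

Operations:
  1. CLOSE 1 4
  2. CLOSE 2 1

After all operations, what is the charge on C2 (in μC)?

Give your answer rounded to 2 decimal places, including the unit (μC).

Initial: C1(1μF, Q=7μC, V=7.00V), C2(1μF, Q=6μC, V=6.00V), C3(3μF, Q=1μC, V=0.33V), C4(4μF, Q=14μC, V=3.50V)
Op 1: CLOSE 1-4: Q_total=21.00, C_total=5.00, V=4.20; Q1=4.20, Q4=16.80; dissipated=4.900
Op 2: CLOSE 2-1: Q_total=10.20, C_total=2.00, V=5.10; Q2=5.10, Q1=5.10; dissipated=0.810
Final charges: Q1=5.10, Q2=5.10, Q3=1.00, Q4=16.80

Answer: 5.10 μC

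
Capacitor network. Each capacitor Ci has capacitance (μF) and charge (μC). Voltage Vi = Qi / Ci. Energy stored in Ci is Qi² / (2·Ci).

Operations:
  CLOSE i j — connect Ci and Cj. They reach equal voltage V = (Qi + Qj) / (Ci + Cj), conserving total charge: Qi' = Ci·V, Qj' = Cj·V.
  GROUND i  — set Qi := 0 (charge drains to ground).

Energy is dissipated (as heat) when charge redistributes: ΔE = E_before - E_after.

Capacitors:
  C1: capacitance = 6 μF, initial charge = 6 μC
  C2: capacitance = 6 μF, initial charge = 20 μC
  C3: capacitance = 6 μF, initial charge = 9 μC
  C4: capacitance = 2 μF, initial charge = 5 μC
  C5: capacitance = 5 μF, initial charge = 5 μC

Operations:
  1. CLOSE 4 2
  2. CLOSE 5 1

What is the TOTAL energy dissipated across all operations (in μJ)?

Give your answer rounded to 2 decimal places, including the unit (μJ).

Initial: C1(6μF, Q=6μC, V=1.00V), C2(6μF, Q=20μC, V=3.33V), C3(6μF, Q=9μC, V=1.50V), C4(2μF, Q=5μC, V=2.50V), C5(5μF, Q=5μC, V=1.00V)
Op 1: CLOSE 4-2: Q_total=25.00, C_total=8.00, V=3.12; Q4=6.25, Q2=18.75; dissipated=0.521
Op 2: CLOSE 5-1: Q_total=11.00, C_total=11.00, V=1.00; Q5=5.00, Q1=6.00; dissipated=0.000
Total dissipated: 0.521 μJ

Answer: 0.52 μJ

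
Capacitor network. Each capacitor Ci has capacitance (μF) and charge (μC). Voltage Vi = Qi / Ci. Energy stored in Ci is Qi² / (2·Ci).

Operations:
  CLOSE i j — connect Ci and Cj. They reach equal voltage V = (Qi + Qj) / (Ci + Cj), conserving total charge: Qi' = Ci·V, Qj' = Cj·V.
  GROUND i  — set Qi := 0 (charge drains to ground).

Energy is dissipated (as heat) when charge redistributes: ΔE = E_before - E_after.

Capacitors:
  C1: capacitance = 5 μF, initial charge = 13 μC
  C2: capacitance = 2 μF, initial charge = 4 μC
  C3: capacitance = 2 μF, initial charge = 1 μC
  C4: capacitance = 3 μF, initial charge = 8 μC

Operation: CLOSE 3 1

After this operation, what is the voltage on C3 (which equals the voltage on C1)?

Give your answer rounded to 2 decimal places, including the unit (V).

Initial: C1(5μF, Q=13μC, V=2.60V), C2(2μF, Q=4μC, V=2.00V), C3(2μF, Q=1μC, V=0.50V), C4(3μF, Q=8μC, V=2.67V)
Op 1: CLOSE 3-1: Q_total=14.00, C_total=7.00, V=2.00; Q3=4.00, Q1=10.00; dissipated=3.150

Answer: 2.00 V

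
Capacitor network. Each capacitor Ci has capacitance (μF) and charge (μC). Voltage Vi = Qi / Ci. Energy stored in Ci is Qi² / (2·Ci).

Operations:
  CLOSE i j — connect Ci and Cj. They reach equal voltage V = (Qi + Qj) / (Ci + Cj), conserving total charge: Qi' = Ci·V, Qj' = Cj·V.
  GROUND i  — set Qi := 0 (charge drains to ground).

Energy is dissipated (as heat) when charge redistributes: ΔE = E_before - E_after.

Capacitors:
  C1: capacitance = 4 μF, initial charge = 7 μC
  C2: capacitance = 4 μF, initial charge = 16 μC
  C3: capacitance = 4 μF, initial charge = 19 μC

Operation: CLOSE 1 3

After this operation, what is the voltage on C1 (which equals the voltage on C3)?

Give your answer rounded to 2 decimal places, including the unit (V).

Initial: C1(4μF, Q=7μC, V=1.75V), C2(4μF, Q=16μC, V=4.00V), C3(4μF, Q=19μC, V=4.75V)
Op 1: CLOSE 1-3: Q_total=26.00, C_total=8.00, V=3.25; Q1=13.00, Q3=13.00; dissipated=9.000

Answer: 3.25 V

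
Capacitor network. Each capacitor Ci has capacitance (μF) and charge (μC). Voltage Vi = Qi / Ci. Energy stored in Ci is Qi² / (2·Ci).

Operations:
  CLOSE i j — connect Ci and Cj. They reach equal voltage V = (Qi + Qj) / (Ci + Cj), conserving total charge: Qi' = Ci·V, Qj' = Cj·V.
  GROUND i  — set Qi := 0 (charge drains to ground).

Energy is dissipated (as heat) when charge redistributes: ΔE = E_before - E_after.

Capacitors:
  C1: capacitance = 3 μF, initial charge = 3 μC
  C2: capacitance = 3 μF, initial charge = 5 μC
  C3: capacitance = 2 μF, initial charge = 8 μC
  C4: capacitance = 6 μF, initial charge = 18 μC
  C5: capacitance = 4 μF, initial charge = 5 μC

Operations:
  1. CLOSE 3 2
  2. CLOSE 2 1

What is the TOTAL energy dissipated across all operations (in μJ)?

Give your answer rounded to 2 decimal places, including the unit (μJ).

Answer: 5.19 μJ

Derivation:
Initial: C1(3μF, Q=3μC, V=1.00V), C2(3μF, Q=5μC, V=1.67V), C3(2μF, Q=8μC, V=4.00V), C4(6μF, Q=18μC, V=3.00V), C5(4μF, Q=5μC, V=1.25V)
Op 1: CLOSE 3-2: Q_total=13.00, C_total=5.00, V=2.60; Q3=5.20, Q2=7.80; dissipated=3.267
Op 2: CLOSE 2-1: Q_total=10.80, C_total=6.00, V=1.80; Q2=5.40, Q1=5.40; dissipated=1.920
Total dissipated: 5.187 μJ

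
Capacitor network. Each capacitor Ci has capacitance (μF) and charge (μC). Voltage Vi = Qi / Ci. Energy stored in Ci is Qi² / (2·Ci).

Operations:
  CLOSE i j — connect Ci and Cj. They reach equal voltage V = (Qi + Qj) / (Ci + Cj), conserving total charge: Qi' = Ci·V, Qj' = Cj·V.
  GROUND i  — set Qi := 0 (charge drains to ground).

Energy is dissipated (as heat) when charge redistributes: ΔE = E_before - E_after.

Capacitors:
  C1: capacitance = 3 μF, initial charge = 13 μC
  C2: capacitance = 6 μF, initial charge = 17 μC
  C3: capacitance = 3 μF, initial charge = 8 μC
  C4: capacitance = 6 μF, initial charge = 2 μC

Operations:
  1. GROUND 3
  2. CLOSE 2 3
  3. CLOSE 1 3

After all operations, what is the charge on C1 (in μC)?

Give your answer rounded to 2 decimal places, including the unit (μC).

Answer: 9.33 μC

Derivation:
Initial: C1(3μF, Q=13μC, V=4.33V), C2(6μF, Q=17μC, V=2.83V), C3(3μF, Q=8μC, V=2.67V), C4(6μF, Q=2μC, V=0.33V)
Op 1: GROUND 3: Q3=0; energy lost=10.667
Op 2: CLOSE 2-3: Q_total=17.00, C_total=9.00, V=1.89; Q2=11.33, Q3=5.67; dissipated=8.028
Op 3: CLOSE 1-3: Q_total=18.67, C_total=6.00, V=3.11; Q1=9.33, Q3=9.33; dissipated=4.481
Final charges: Q1=9.33, Q2=11.33, Q3=9.33, Q4=2.00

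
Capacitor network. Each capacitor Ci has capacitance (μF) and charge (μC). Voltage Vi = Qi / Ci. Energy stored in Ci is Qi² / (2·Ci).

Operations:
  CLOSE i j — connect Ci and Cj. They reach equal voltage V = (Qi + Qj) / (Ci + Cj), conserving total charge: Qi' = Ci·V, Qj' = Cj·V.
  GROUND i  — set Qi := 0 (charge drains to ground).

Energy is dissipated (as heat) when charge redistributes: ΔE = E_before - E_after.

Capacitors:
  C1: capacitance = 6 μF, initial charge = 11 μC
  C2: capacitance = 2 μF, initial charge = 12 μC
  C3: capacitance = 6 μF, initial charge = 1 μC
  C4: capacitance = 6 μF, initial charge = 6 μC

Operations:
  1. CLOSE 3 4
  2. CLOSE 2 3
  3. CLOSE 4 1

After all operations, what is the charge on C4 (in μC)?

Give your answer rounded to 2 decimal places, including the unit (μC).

Answer: 7.25 μC

Derivation:
Initial: C1(6μF, Q=11μC, V=1.83V), C2(2μF, Q=12μC, V=6.00V), C3(6μF, Q=1μC, V=0.17V), C4(6μF, Q=6μC, V=1.00V)
Op 1: CLOSE 3-4: Q_total=7.00, C_total=12.00, V=0.58; Q3=3.50, Q4=3.50; dissipated=1.042
Op 2: CLOSE 2-3: Q_total=15.50, C_total=8.00, V=1.94; Q2=3.88, Q3=11.62; dissipated=22.005
Op 3: CLOSE 4-1: Q_total=14.50, C_total=12.00, V=1.21; Q4=7.25, Q1=7.25; dissipated=2.344
Final charges: Q1=7.25, Q2=3.88, Q3=11.62, Q4=7.25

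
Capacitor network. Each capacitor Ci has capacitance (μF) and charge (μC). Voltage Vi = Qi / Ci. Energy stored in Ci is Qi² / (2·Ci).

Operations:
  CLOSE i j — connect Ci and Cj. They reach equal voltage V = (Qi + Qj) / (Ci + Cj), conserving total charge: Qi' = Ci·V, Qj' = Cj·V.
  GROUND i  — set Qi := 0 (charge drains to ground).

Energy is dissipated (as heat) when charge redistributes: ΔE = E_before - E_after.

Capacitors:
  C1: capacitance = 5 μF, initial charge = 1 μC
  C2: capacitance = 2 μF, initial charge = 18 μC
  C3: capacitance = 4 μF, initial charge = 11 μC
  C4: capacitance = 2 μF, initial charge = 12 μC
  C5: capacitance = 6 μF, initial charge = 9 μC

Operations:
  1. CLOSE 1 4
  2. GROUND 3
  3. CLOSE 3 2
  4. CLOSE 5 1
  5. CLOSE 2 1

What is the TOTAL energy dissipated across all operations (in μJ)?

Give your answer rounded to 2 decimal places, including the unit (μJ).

Initial: C1(5μF, Q=1μC, V=0.20V), C2(2μF, Q=18μC, V=9.00V), C3(4μF, Q=11μC, V=2.75V), C4(2μF, Q=12μC, V=6.00V), C5(6μF, Q=9μC, V=1.50V)
Op 1: CLOSE 1-4: Q_total=13.00, C_total=7.00, V=1.86; Q1=9.29, Q4=3.71; dissipated=24.029
Op 2: GROUND 3: Q3=0; energy lost=15.125
Op 3: CLOSE 3-2: Q_total=18.00, C_total=6.00, V=3.00; Q3=12.00, Q2=6.00; dissipated=54.000
Op 4: CLOSE 5-1: Q_total=18.29, C_total=11.00, V=1.66; Q5=9.97, Q1=8.31; dissipated=0.174
Op 5: CLOSE 2-1: Q_total=14.31, C_total=7.00, V=2.04; Q2=4.09, Q1=10.22; dissipated=1.278
Total dissipated: 94.606 μJ

Answer: 94.61 μJ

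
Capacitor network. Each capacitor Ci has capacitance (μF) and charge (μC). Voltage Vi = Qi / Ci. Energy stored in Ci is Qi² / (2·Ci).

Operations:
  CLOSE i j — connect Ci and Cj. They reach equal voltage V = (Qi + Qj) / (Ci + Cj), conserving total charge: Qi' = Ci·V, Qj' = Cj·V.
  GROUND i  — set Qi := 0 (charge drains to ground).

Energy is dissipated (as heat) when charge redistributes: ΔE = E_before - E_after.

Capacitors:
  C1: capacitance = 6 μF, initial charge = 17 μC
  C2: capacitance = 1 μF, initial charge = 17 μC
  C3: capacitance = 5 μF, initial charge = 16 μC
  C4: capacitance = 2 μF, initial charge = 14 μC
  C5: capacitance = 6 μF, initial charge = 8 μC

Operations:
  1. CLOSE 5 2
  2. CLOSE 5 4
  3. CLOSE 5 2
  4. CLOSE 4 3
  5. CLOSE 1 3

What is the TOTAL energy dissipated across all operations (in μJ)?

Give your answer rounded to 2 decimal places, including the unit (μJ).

Answer: 116.10 μJ

Derivation:
Initial: C1(6μF, Q=17μC, V=2.83V), C2(1μF, Q=17μC, V=17.00V), C3(5μF, Q=16μC, V=3.20V), C4(2μF, Q=14μC, V=7.00V), C5(6μF, Q=8μC, V=1.33V)
Op 1: CLOSE 5-2: Q_total=25.00, C_total=7.00, V=3.57; Q5=21.43, Q2=3.57; dissipated=105.190
Op 2: CLOSE 5-4: Q_total=35.43, C_total=8.00, V=4.43; Q5=26.57, Q4=8.86; dissipated=8.816
Op 3: CLOSE 5-2: Q_total=30.14, C_total=7.00, V=4.31; Q5=25.84, Q2=4.31; dissipated=0.315
Op 4: CLOSE 4-3: Q_total=24.86, C_total=7.00, V=3.55; Q4=7.10, Q3=17.76; dissipated=1.078
Op 5: CLOSE 1-3: Q_total=34.76, C_total=11.00, V=3.16; Q1=18.96, Q3=15.80; dissipated=0.702
Total dissipated: 116.102 μJ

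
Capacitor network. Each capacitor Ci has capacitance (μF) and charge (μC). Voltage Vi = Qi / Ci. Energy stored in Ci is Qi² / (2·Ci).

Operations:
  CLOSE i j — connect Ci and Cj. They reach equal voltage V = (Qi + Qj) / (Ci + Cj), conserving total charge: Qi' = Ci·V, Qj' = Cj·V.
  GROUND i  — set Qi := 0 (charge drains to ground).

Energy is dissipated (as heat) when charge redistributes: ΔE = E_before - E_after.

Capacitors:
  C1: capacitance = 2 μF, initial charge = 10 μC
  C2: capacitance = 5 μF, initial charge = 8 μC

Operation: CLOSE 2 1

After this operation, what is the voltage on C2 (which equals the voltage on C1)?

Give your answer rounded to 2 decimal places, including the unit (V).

Initial: C1(2μF, Q=10μC, V=5.00V), C2(5μF, Q=8μC, V=1.60V)
Op 1: CLOSE 2-1: Q_total=18.00, C_total=7.00, V=2.57; Q2=12.86, Q1=5.14; dissipated=8.257

Answer: 2.57 V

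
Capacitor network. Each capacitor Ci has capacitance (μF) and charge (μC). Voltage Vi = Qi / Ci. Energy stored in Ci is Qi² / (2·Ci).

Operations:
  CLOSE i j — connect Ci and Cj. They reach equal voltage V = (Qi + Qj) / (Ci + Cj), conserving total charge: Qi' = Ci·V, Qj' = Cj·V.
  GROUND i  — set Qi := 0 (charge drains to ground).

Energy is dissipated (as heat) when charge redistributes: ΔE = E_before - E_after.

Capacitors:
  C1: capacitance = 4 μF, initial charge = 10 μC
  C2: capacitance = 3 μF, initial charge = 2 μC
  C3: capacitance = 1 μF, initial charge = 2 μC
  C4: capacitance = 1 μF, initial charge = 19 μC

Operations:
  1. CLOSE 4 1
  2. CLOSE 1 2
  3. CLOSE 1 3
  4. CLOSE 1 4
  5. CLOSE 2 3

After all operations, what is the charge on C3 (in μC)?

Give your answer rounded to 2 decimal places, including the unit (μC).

Answer: 3.52 μC

Derivation:
Initial: C1(4μF, Q=10μC, V=2.50V), C2(3μF, Q=2μC, V=0.67V), C3(1μF, Q=2μC, V=2.00V), C4(1μF, Q=19μC, V=19.00V)
Op 1: CLOSE 4-1: Q_total=29.00, C_total=5.00, V=5.80; Q4=5.80, Q1=23.20; dissipated=108.900
Op 2: CLOSE 1-2: Q_total=25.20, C_total=7.00, V=3.60; Q1=14.40, Q2=10.80; dissipated=22.587
Op 3: CLOSE 1-3: Q_total=16.40, C_total=5.00, V=3.28; Q1=13.12, Q3=3.28; dissipated=1.024
Op 4: CLOSE 1-4: Q_total=18.92, C_total=5.00, V=3.78; Q1=15.14, Q4=3.78; dissipated=2.540
Op 5: CLOSE 2-3: Q_total=14.08, C_total=4.00, V=3.52; Q2=10.56, Q3=3.52; dissipated=0.038
Final charges: Q1=15.14, Q2=10.56, Q3=3.52, Q4=3.78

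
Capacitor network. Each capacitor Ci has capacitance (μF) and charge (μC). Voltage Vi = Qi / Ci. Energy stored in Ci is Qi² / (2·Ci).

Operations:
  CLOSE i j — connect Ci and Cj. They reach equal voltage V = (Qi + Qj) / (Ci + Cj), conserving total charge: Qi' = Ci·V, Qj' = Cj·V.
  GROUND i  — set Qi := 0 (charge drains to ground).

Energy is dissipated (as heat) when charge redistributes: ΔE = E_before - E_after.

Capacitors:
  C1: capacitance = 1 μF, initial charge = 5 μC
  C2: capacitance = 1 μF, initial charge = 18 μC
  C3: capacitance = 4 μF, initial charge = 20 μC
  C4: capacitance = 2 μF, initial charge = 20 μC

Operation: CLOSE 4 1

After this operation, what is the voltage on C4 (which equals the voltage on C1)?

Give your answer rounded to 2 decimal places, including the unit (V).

Initial: C1(1μF, Q=5μC, V=5.00V), C2(1μF, Q=18μC, V=18.00V), C3(4μF, Q=20μC, V=5.00V), C4(2μF, Q=20μC, V=10.00V)
Op 1: CLOSE 4-1: Q_total=25.00, C_total=3.00, V=8.33; Q4=16.67, Q1=8.33; dissipated=8.333

Answer: 8.33 V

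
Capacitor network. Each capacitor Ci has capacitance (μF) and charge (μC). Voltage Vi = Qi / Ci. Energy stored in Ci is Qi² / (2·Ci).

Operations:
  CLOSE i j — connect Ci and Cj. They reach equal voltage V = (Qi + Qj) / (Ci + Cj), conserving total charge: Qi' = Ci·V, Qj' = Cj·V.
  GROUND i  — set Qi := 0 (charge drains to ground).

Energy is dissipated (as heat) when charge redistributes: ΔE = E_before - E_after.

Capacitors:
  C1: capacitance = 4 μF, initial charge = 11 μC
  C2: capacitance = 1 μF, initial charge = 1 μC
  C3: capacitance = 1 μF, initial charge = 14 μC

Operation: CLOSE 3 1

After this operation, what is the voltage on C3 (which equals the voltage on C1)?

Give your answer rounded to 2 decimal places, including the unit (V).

Answer: 5.00 V

Derivation:
Initial: C1(4μF, Q=11μC, V=2.75V), C2(1μF, Q=1μC, V=1.00V), C3(1μF, Q=14μC, V=14.00V)
Op 1: CLOSE 3-1: Q_total=25.00, C_total=5.00, V=5.00; Q3=5.00, Q1=20.00; dissipated=50.625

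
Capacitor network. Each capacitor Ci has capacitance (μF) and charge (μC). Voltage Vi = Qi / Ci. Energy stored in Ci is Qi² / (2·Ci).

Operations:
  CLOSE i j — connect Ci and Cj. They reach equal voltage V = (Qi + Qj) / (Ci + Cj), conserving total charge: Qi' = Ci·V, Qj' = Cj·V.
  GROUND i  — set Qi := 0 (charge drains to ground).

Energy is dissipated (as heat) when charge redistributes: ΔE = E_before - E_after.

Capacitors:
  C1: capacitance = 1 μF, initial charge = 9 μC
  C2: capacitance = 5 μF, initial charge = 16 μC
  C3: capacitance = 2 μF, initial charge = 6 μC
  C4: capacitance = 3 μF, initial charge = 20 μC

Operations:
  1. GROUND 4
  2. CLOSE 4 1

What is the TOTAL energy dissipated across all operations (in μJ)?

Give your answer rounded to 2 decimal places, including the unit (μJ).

Answer: 97.04 μJ

Derivation:
Initial: C1(1μF, Q=9μC, V=9.00V), C2(5μF, Q=16μC, V=3.20V), C3(2μF, Q=6μC, V=3.00V), C4(3μF, Q=20μC, V=6.67V)
Op 1: GROUND 4: Q4=0; energy lost=66.667
Op 2: CLOSE 4-1: Q_total=9.00, C_total=4.00, V=2.25; Q4=6.75, Q1=2.25; dissipated=30.375
Total dissipated: 97.042 μJ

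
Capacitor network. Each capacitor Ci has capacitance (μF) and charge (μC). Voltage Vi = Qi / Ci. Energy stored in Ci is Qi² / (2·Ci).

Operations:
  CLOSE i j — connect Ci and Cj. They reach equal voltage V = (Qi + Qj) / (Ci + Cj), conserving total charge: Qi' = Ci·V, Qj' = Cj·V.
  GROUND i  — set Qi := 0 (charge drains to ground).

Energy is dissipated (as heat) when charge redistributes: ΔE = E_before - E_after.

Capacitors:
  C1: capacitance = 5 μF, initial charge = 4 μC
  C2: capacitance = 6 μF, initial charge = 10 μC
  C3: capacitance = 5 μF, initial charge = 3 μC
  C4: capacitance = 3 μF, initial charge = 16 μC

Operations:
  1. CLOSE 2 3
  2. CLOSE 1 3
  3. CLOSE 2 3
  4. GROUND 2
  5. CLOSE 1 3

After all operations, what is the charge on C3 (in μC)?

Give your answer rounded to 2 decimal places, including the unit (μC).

Answer: 5.21 μC

Derivation:
Initial: C1(5μF, Q=4μC, V=0.80V), C2(6μF, Q=10μC, V=1.67V), C3(5μF, Q=3μC, V=0.60V), C4(3μF, Q=16μC, V=5.33V)
Op 1: CLOSE 2-3: Q_total=13.00, C_total=11.00, V=1.18; Q2=7.09, Q3=5.91; dissipated=1.552
Op 2: CLOSE 1-3: Q_total=9.91, C_total=10.00, V=0.99; Q1=4.95, Q3=4.95; dissipated=0.182
Op 3: CLOSE 2-3: Q_total=12.05, C_total=11.00, V=1.10; Q2=6.57, Q3=5.48; dissipated=0.050
Op 4: GROUND 2: Q2=0; energy lost=3.597
Op 5: CLOSE 1-3: Q_total=10.43, C_total=10.00, V=1.04; Q1=5.21, Q3=5.21; dissipated=0.014
Final charges: Q1=5.21, Q2=0.00, Q3=5.21, Q4=16.00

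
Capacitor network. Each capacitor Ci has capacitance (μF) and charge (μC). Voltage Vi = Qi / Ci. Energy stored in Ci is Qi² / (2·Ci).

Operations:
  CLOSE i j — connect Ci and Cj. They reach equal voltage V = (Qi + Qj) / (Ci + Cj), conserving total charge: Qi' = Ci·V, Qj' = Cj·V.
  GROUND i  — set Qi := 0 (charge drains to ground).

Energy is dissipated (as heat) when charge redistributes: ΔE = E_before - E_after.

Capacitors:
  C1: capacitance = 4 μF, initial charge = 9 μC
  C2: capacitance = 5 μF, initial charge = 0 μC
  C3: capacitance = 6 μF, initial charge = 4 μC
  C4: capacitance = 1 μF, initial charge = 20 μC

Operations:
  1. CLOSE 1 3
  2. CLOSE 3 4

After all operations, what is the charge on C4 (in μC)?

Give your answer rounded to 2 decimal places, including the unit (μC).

Initial: C1(4μF, Q=9μC, V=2.25V), C2(5μF, Q=0μC, V=0.00V), C3(6μF, Q=4μC, V=0.67V), C4(1μF, Q=20μC, V=20.00V)
Op 1: CLOSE 1-3: Q_total=13.00, C_total=10.00, V=1.30; Q1=5.20, Q3=7.80; dissipated=3.008
Op 2: CLOSE 3-4: Q_total=27.80, C_total=7.00, V=3.97; Q3=23.83, Q4=3.97; dissipated=149.867
Final charges: Q1=5.20, Q2=0.00, Q3=23.83, Q4=3.97

Answer: 3.97 μC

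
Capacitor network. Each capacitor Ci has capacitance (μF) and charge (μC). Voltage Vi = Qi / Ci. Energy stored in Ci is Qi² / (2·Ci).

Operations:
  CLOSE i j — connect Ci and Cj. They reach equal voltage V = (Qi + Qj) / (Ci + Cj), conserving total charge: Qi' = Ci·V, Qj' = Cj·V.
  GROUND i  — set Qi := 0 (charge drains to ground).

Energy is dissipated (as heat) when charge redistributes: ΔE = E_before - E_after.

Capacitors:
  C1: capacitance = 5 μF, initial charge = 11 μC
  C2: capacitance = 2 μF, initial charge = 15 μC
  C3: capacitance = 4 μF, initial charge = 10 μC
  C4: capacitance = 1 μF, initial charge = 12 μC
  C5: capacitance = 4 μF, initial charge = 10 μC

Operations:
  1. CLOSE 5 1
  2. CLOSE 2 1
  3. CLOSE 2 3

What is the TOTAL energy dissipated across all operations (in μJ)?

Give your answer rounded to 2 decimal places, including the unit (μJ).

Initial: C1(5μF, Q=11μC, V=2.20V), C2(2μF, Q=15μC, V=7.50V), C3(4μF, Q=10μC, V=2.50V), C4(1μF, Q=12μC, V=12.00V), C5(4μF, Q=10μC, V=2.50V)
Op 1: CLOSE 5-1: Q_total=21.00, C_total=9.00, V=2.33; Q5=9.33, Q1=11.67; dissipated=0.100
Op 2: CLOSE 2-1: Q_total=26.67, C_total=7.00, V=3.81; Q2=7.62, Q1=19.05; dissipated=19.067
Op 3: CLOSE 2-3: Q_total=17.62, C_total=6.00, V=2.94; Q2=5.87, Q3=11.75; dissipated=1.143
Total dissipated: 20.311 μJ

Answer: 20.31 μJ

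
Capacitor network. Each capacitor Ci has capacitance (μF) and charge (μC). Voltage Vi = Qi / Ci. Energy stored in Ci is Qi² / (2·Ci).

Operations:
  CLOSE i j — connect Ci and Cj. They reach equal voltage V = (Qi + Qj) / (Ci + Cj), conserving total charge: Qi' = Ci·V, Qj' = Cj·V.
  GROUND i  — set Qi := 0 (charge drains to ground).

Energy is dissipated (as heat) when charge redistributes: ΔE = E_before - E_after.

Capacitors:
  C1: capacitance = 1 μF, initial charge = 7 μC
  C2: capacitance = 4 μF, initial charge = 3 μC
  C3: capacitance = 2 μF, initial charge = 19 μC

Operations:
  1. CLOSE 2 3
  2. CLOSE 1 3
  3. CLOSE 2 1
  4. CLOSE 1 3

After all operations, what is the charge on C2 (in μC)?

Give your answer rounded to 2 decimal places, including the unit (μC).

Initial: C1(1μF, Q=7μC, V=7.00V), C2(4μF, Q=3μC, V=0.75V), C3(2μF, Q=19μC, V=9.50V)
Op 1: CLOSE 2-3: Q_total=22.00, C_total=6.00, V=3.67; Q2=14.67, Q3=7.33; dissipated=51.042
Op 2: CLOSE 1-3: Q_total=14.33, C_total=3.00, V=4.78; Q1=4.78, Q3=9.56; dissipated=3.704
Op 3: CLOSE 2-1: Q_total=19.44, C_total=5.00, V=3.89; Q2=15.56, Q1=3.89; dissipated=0.494
Op 4: CLOSE 1-3: Q_total=13.44, C_total=3.00, V=4.48; Q1=4.48, Q3=8.96; dissipated=0.263
Final charges: Q1=4.48, Q2=15.56, Q3=8.96

Answer: 15.56 μC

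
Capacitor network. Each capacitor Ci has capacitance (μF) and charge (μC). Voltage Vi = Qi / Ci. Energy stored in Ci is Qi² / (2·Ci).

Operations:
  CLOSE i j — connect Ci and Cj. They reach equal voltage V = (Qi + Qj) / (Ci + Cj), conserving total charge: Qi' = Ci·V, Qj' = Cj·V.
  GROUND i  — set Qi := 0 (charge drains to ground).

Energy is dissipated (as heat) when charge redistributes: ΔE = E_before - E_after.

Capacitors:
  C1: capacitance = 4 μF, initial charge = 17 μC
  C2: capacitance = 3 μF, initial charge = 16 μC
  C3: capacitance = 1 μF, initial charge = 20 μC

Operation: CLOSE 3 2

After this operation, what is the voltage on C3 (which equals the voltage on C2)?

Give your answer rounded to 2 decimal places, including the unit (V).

Answer: 9.00 V

Derivation:
Initial: C1(4μF, Q=17μC, V=4.25V), C2(3μF, Q=16μC, V=5.33V), C3(1μF, Q=20μC, V=20.00V)
Op 1: CLOSE 3-2: Q_total=36.00, C_total=4.00, V=9.00; Q3=9.00, Q2=27.00; dissipated=80.667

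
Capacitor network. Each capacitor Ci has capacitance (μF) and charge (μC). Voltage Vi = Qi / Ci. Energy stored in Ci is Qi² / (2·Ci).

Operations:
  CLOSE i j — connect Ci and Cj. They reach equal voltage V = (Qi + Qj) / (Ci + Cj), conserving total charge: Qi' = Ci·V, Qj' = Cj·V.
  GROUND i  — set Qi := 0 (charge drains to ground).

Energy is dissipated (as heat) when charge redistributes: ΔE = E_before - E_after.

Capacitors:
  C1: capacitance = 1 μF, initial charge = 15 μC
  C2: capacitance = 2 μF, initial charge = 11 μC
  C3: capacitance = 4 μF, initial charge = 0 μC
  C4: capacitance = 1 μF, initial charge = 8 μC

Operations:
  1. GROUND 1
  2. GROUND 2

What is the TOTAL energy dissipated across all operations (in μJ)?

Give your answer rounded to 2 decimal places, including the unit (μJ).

Initial: C1(1μF, Q=15μC, V=15.00V), C2(2μF, Q=11μC, V=5.50V), C3(4μF, Q=0μC, V=0.00V), C4(1μF, Q=8μC, V=8.00V)
Op 1: GROUND 1: Q1=0; energy lost=112.500
Op 2: GROUND 2: Q2=0; energy lost=30.250
Total dissipated: 142.750 μJ

Answer: 142.75 μJ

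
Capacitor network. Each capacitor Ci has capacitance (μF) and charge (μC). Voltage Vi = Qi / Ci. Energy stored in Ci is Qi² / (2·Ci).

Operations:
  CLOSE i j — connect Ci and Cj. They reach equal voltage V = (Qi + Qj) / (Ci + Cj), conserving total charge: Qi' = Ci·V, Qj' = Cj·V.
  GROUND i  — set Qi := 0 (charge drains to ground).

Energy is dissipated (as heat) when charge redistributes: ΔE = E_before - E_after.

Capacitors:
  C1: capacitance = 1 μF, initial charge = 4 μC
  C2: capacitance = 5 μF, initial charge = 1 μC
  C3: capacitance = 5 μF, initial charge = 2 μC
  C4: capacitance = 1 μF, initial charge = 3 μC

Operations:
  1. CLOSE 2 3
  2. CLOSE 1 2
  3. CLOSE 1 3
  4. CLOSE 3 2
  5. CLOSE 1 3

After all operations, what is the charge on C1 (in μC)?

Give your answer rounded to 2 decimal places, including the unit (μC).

Answer: 0.62 μC

Derivation:
Initial: C1(1μF, Q=4μC, V=4.00V), C2(5μF, Q=1μC, V=0.20V), C3(5μF, Q=2μC, V=0.40V), C4(1μF, Q=3μC, V=3.00V)
Op 1: CLOSE 2-3: Q_total=3.00, C_total=10.00, V=0.30; Q2=1.50, Q3=1.50; dissipated=0.050
Op 2: CLOSE 1-2: Q_total=5.50, C_total=6.00, V=0.92; Q1=0.92, Q2=4.58; dissipated=5.704
Op 3: CLOSE 1-3: Q_total=2.42, C_total=6.00, V=0.40; Q1=0.40, Q3=2.01; dissipated=0.158
Op 4: CLOSE 3-2: Q_total=6.60, C_total=10.00, V=0.66; Q3=3.30, Q2=3.30; dissipated=0.330
Op 5: CLOSE 1-3: Q_total=3.70, C_total=6.00, V=0.62; Q1=0.62, Q3=3.08; dissipated=0.028
Final charges: Q1=0.62, Q2=3.30, Q3=3.08, Q4=3.00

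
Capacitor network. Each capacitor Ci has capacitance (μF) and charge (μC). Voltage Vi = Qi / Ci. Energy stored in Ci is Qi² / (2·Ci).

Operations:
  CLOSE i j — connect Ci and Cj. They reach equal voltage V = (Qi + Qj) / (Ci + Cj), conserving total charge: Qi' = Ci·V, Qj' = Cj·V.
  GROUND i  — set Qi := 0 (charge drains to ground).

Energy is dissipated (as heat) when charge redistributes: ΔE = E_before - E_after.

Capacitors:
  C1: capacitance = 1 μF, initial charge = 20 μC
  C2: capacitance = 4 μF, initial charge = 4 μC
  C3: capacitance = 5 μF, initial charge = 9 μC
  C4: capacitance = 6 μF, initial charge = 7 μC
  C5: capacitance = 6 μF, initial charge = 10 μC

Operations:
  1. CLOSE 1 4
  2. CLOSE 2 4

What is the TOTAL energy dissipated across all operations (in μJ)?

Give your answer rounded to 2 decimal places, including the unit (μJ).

Answer: 161.81 μJ

Derivation:
Initial: C1(1μF, Q=20μC, V=20.00V), C2(4μF, Q=4μC, V=1.00V), C3(5μF, Q=9μC, V=1.80V), C4(6μF, Q=7μC, V=1.17V), C5(6μF, Q=10μC, V=1.67V)
Op 1: CLOSE 1-4: Q_total=27.00, C_total=7.00, V=3.86; Q1=3.86, Q4=23.14; dissipated=152.012
Op 2: CLOSE 2-4: Q_total=27.14, C_total=10.00, V=2.71; Q2=10.86, Q4=16.29; dissipated=9.796
Total dissipated: 161.808 μJ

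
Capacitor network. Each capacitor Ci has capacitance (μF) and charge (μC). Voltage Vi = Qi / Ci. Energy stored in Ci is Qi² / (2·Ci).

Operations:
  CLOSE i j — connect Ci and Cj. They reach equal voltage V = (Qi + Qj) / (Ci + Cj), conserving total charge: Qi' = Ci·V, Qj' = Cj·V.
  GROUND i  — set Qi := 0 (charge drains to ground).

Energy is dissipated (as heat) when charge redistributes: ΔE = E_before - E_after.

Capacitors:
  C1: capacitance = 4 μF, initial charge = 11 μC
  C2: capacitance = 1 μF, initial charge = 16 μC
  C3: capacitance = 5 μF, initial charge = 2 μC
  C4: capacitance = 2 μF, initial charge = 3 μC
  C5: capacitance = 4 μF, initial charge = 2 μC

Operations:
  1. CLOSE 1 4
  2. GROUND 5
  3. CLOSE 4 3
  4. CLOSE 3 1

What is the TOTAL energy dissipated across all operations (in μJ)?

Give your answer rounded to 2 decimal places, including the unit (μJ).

Answer: 6.33 μJ

Derivation:
Initial: C1(4μF, Q=11μC, V=2.75V), C2(1μF, Q=16μC, V=16.00V), C3(5μF, Q=2μC, V=0.40V), C4(2μF, Q=3μC, V=1.50V), C5(4μF, Q=2μC, V=0.50V)
Op 1: CLOSE 1-4: Q_total=14.00, C_total=6.00, V=2.33; Q1=9.33, Q4=4.67; dissipated=1.042
Op 2: GROUND 5: Q5=0; energy lost=0.500
Op 3: CLOSE 4-3: Q_total=6.67, C_total=7.00, V=0.95; Q4=1.90, Q3=4.76; dissipated=2.670
Op 4: CLOSE 3-1: Q_total=14.10, C_total=9.00, V=1.57; Q3=7.83, Q1=6.26; dissipated=2.119
Total dissipated: 6.330 μJ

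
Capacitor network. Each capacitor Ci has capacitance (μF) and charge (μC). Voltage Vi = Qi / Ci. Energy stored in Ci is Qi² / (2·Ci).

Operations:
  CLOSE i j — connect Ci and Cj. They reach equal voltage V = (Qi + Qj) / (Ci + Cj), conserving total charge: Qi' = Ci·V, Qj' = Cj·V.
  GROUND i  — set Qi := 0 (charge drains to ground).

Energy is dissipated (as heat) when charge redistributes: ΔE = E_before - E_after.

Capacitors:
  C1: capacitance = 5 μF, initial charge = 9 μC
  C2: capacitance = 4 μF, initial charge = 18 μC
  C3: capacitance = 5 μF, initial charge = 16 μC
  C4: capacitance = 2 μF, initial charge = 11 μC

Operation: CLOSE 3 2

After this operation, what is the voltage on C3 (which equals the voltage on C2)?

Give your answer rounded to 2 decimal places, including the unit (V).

Answer: 3.78 V

Derivation:
Initial: C1(5μF, Q=9μC, V=1.80V), C2(4μF, Q=18μC, V=4.50V), C3(5μF, Q=16μC, V=3.20V), C4(2μF, Q=11μC, V=5.50V)
Op 1: CLOSE 3-2: Q_total=34.00, C_total=9.00, V=3.78; Q3=18.89, Q2=15.11; dissipated=1.878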